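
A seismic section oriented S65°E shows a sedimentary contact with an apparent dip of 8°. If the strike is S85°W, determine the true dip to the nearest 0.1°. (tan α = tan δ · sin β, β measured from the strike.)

The section is 30° from the strike.
tan δ = tan α / sin β = tan 8° / sin 30° = 0.1405 / 0.5000 = 0.2811
true dip = arctan 0.2811 = 15.70°

15.7°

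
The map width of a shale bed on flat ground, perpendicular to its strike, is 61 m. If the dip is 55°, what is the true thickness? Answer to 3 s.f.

50.0 m

True thickness t = w · sin(dip) = 61 × sin 55°
t = 61 × 0.8192 = 49.968 m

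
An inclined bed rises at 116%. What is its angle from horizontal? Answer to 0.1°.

49.2°

tan θ = 116/100 = 1.1600
θ = arctan(1.1600) = 49.24°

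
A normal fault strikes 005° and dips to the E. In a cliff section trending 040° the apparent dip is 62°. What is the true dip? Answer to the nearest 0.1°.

The section is 35° from the strike.
tan δ = tan α / sin β = tan 62° / sin 35° = 1.8807 / 0.5736 = 3.2789
true dip = arctan 3.2789 = 73.04°

73.0°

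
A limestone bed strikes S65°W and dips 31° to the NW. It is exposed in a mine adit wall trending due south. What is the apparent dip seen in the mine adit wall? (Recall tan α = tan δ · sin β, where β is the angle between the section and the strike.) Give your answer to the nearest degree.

29°

Angle between strike (S65°W) and section (due south): β = 65°.
tan(apparent dip) = tan 31° · sin 65° = 0.5446
α = arctan(0.5446) = 28.57°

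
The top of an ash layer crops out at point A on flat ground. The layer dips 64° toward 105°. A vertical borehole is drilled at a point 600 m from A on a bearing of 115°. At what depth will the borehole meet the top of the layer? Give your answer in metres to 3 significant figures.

The hole lies 10° from the dip direction, so the down-dip offset is 600 × cos 10° = 590.88 m.
Depth = down-dip offset × tan(dip) = 590.88 × tan 64° = 590.88 × 2.0503
Depth = 1211.49 m

1210 m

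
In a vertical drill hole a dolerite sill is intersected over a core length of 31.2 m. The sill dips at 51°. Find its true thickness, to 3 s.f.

True thickness t = h · cos(dip) = 31.2 × cos 51°
t = 31.2 × 0.6293 = 19.635 m

19.6 m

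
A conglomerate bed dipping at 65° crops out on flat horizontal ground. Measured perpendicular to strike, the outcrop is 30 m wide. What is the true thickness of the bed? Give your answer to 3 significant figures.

True thickness t = w · sin(dip) = 30 × sin 65°
t = 30 × 0.9063 = 27.189 m

27.2 m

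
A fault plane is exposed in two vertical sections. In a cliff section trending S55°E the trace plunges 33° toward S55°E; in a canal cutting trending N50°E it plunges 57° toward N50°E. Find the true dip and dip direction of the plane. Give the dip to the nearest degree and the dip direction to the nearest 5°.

true dip 57°, dip direction 060°

Each apparent-dip line lies in the plane. As unit vectors (x east, y north, z up), v₁ plunges 33°→S55°E and v₂ plunges 57°→N50°E.
Cross product v₁ × v₂ gives the pole to the plane: n ∝ (0.594, 0.349, 0.441).
tan δ = √(n_x²+n_y²)/n_z = 0.689/0.441, so δ = 57.4°.
The horizontal component of n points toward azimuth atan2(n_x, n_y) = 60°, the dip direction.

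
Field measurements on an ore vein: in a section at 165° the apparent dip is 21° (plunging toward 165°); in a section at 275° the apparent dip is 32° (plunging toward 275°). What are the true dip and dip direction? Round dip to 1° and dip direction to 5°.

true dip 42°, dip direction 230°

Represent each trace as a vector plunging at its apparent dip toward its trend (east-north-up frame): v₁ = (0.242, -0.902, -0.358), v₂ = (-0.845, 0.074, -0.530).
Cross product v₁ × v₂ gives the pole to the plane: n ∝ (-0.504, -0.431, 0.744).
Dip δ = arctan(|n_h|/n_z) = arctan(0.663/0.744) = 41.7°.
Dip direction = azimuth of (n_x, n_y) = atan2(-0.504, -0.431) = 229°.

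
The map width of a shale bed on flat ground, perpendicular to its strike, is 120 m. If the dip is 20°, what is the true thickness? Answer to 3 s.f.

41.0 m

True thickness t = w · sin(dip) = 120 × sin 20°
t = 120 × 0.3420 = 41.042 m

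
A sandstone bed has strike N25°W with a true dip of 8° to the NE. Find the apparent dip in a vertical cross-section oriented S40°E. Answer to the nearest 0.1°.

The section lies 15° from the strike.
tan α = tan 8° × sin 15° = 0.1405 × 0.2588 = 0.0364
α = arctan(0.0364) = 2.08°

2.1°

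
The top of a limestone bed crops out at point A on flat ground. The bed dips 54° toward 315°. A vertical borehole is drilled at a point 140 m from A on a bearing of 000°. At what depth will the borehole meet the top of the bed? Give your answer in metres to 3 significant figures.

The hole lies 45° from the dip direction, so the down-dip offset is 140 × cos 45° = 98.99 m.
Depth = down-dip offset × tan(dip) = 98.99 × tan 54° = 98.99 × 1.3764
Depth = 136.25 m

136 m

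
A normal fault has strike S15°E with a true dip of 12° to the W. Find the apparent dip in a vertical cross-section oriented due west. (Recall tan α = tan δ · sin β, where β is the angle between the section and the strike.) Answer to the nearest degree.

The section lies 75° from the strike.
tan(apparent dip) = tan 12° · sin 75° = 0.2053
apparent dip = arctan 0.2053 = 11.60°

12°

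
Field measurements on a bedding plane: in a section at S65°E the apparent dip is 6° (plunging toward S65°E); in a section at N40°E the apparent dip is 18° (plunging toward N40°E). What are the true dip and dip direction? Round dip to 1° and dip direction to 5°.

Represent each trace as a vector plunging at its apparent dip toward its trend (east-north-up frame): v₁ = (0.901, -0.420, -0.105), v₂ = (0.611, 0.729, -0.309).
n = v₁ × v₂ = (0.206, 0.215, 0.914) (taken with n_z > 0).
tan δ = √(n_x²+n_y²)/n_z = 0.298/0.914, so δ = 18.0°.
The horizontal component of n points toward azimuth atan2(n_x, n_y) = 44°, the dip direction.

true dip 18°, dip direction 045°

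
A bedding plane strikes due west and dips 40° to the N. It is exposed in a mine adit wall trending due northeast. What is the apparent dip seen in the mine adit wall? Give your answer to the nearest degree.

Angle between strike (due west) and section (due northeast): β = 45°.
tan α = tan 40° × sin 45° = 0.8391 × 0.7071 = 0.5933
apparent dip = arctan 0.5933 = 30.68°

31°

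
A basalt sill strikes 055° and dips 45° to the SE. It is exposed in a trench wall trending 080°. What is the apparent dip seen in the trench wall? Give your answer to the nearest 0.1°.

The strike is 055° and the section trends 080°; the acute angle between them is β = 25°.
tan(apparent dip) = tan 45° · sin 25° = 0.4226
apparent dip = arctan 0.4226 = 22.91°

22.9°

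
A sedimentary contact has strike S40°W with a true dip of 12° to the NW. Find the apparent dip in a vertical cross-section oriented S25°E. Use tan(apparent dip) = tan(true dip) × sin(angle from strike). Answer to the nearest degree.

The section lies 65° from the strike.
tan(apparent dip) = tan 12° · sin 65° = 0.1926
α = arctan(0.1926) = 10.90°

11°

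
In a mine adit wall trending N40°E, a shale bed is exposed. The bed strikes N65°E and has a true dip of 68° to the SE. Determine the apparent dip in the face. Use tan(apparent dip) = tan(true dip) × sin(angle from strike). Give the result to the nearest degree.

Angle between strike (N65°E) and section (N40°E): β = 25°.
tan(apparent dip) = tan 68° · sin 25° = 1.0460
apparent dip = arctan 1.0460 = 46.29°

46°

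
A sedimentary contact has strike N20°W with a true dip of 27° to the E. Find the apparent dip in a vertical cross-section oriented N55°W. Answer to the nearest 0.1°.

The strike is N20°W and the section trends N55°W; the acute angle between them is β = 35°.
tan(apparent dip) = tan 27° · sin 35° = 0.2923
apparent dip = arctan 0.2923 = 16.29°

16.3°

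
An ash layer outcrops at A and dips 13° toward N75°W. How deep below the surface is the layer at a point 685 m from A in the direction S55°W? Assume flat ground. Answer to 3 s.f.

102 m

The hole lies 50° from the dip direction, so the down-dip offset is 685 × cos 50° = 440.31 m.
Depth = down-dip offset × tan(dip) = 440.31 × tan 13° = 440.31 × 0.2309
Depth = 101.65 m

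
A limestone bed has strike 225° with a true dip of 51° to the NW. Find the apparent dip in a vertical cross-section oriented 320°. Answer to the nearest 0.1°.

50.9°

Angle between strike (225°) and section (320°): β = 85°.
tan(apparent dip) = tan 51° · sin 85° = 1.2302
apparent dip = arctan 1.2302 = 50.89°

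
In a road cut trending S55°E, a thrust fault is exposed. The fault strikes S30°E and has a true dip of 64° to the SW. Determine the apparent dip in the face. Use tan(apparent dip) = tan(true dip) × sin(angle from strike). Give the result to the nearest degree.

41°

The strike is S30°E and the section trends S55°E; the acute angle between them is β = 25°.
tan(apparent dip) = tan 64° · sin 25° = 0.8665
apparent dip = arctan 0.8665 = 40.91°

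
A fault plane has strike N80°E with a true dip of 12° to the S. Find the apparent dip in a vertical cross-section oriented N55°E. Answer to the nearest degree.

Angle between strike (N80°E) and section (N55°E): β = 25°.
tan(apparent dip) = tan 12° · sin 25° = 0.0898
α = arctan(0.0898) = 5.13°

5°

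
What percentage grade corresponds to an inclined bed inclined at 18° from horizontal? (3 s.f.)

grade % = 100 × tan 18° = 100 × 0.3249

32.5%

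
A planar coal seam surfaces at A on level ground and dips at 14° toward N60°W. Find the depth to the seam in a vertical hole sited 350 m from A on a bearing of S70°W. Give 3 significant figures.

56.1 m

The hole lies 50° from the dip direction, so the down-dip offset is 350 × cos 50° = 224.98 m.
Depth = down-dip offset × tan(dip) = 224.98 × tan 14° = 224.98 × 0.2493
Depth = 56.09 m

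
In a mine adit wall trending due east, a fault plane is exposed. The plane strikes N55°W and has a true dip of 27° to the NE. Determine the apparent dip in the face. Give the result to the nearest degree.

The strike is N55°W and the section trends due east; the acute angle between them is β = 35°.
tan(apparent dip) = tan 27° · sin 35° = 0.2923
α = arctan(0.2923) = 16.29°

16°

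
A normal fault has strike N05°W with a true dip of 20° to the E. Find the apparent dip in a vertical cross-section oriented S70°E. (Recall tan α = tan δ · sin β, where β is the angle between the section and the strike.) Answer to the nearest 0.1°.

The strike is N05°W and the section trends S70°E; the acute angle between them is β = 65°.
tan(apparent dip) = tan 20° · sin 65° = 0.3299
apparent dip = arctan 0.3299 = 18.26°

18.3°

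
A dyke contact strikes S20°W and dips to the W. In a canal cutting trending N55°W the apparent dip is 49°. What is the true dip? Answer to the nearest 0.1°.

50.0°

β = acute angle between strike S20°W and section N55°W = 75°.
tan δ = tan α / sin β = tan 49° / sin 75° = 1.1504 / 0.9659 = 1.1909
true dip = arctan 1.1909 = 49.98°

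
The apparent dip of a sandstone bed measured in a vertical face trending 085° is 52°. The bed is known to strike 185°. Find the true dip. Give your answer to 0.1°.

52.4°

β = acute angle between strike 185° and section 085° = 80°.
tan δ = tan α / sin β = tan 52° / sin 80° = 1.2799 / 0.9848 = 1.2997
true dip = arctan 1.2997 = 52.42°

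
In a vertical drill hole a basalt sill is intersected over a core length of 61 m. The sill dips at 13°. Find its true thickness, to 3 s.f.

59.4 m

True thickness t = h · cos(dip) = 61 × cos 13°
t = 61 × 0.9744 = 59.437 m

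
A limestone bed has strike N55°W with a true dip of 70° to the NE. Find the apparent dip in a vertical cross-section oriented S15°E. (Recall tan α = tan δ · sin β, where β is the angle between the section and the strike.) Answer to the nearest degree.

The section lies 40° from the strike.
tan(apparent dip) = tan 70° · sin 40° = 1.7660
apparent dip = arctan 1.7660 = 60.48°

60°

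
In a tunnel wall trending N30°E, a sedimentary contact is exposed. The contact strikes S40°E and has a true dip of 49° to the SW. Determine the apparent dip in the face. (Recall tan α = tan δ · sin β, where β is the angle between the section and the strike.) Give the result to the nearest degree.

The section lies 70° from the strike.
tan(apparent dip) = tan 49° · sin 70° = 1.0810
apparent dip = arctan 1.0810 = 47.23°

47°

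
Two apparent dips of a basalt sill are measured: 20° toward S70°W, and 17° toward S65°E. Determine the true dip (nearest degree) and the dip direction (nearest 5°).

Each apparent-dip line lies in the plane. As unit vectors (x east, y north, z up), v₁ plunges 20°→S70°W and v₂ plunges 17°→S65°E.
The plane normal is n = v₁ × v₂ ∝ (-0.044, -0.555, 0.635).
tan δ = √(n_x²+n_y²)/n_z = 0.556/0.635, so δ = 41.2°.
Dip direction = atan2(-0.044, -0.555) = 185° (azimuth of n's horizontal projection).

true dip 41°, dip direction 185°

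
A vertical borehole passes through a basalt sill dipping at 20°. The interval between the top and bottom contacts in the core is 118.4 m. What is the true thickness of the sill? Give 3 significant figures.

111 m

True thickness t = h · cos(dip) = 118.4 × cos 20°
t = 118.4 × 0.9397 = 111.260 m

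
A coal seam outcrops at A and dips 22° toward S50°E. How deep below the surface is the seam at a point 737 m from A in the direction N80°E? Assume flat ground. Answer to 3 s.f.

191 m

The hole lies 50° from the dip direction, so the down-dip offset is 737 × cos 50° = 473.73 m.
Depth = down-dip offset × tan(dip) = 473.73 × tan 22° = 473.73 × 0.4040
Depth = 191.40 m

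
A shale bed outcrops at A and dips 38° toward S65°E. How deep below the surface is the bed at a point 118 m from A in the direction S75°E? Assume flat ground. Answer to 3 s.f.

90.8 m

The hole lies 10° from the dip direction, so the down-dip offset is 118 × cos 10° = 116.21 m.
Depth = down-dip offset × tan(dip) = 116.21 × tan 38° = 116.21 × 0.7813
Depth = 90.79 m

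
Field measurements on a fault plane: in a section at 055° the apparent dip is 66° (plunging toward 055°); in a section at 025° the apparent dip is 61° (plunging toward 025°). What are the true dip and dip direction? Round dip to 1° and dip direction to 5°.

true dip 66°, dip direction 060°

Represent each trace as a vector plunging at its apparent dip toward its trend (east-north-up frame): v₁ = (0.333, 0.233, -0.914), v₂ = (0.205, 0.439, -0.875).
The plane normal is n = v₁ × v₂ ∝ (0.197, 0.104, 0.099).
tan δ = √(n_x²+n_y²)/n_z = 0.223/0.099, so δ = 66.2°.
Dip direction = azimuth of (n_x, n_y) = atan2(0.197, 0.104) = 62°.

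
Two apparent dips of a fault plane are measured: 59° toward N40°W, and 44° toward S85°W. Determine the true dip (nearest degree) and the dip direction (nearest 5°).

true dip 59°, dip direction 320°

The two traces are lines in the plane: v₁ = (sin 320°·cos 59°, cos 320°·cos 59°, −sin 59°), v₂ = (sin 265°·cos 44°, cos 265°·cos 44°, −sin 44°).
The plane normal is n = v₁ × v₂ ∝ (-0.328, 0.384, 0.303).
tan δ = √(n_x²+n_y²)/n_z = 0.505/0.303, so δ = 59.0°.
Dip direction = azimuth of (n_x, n_y) = atan2(-0.328, 0.384) = 320°.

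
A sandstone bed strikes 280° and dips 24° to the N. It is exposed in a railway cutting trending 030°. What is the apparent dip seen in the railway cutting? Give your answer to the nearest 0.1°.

22.7°

The strike is 280° and the section trends 030°; the acute angle between them is β = 70°.
tan(apparent dip) = tan 24° · sin 70° = 0.4184
apparent dip = arctan 0.4184 = 22.70°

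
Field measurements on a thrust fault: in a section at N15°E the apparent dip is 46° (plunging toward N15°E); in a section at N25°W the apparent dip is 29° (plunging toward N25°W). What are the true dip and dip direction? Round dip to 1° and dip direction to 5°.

Represent each trace as a vector plunging at its apparent dip toward its trend (east-north-up frame): v₁ = (0.180, 0.671, -0.719), v₂ = (-0.370, 0.793, -0.485).
n = v₁ × v₂ = (0.245, 0.353, 0.391) (taken with n_z > 0).
True dip = arccos(n_z / |n|) = arccos(0.6726) = 47.7°.
Dip direction = azimuth of (n_x, n_y) = atan2(0.245, 0.353) = 35°.

true dip 48°, dip direction 035°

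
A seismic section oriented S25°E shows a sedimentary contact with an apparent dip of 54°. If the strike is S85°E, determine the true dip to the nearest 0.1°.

The section is 60° from the strike.
tan δ = tan α / sin β = tan 54° / sin 60° = 1.3764 / 0.8660 = 1.5893
true dip = arctan 1.5893 = 57.82°

57.8°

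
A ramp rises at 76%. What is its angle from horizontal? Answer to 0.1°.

37.2°

tan θ = 76/100 = 0.7600
θ = arctan(0.7600) = 37.23°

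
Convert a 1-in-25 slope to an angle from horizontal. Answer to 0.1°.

2.3°

tan θ = 1/25 = 0.0400
θ = arctan(0.0400) = 2.29°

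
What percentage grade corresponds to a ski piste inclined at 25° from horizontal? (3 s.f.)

grade % = 100 × tan 25° = 100 × 0.4663

46.6%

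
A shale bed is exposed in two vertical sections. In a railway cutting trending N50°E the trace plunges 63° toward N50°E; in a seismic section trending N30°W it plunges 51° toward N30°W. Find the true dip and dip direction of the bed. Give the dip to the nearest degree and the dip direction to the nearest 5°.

true dip 65°, dip direction 025°

Represent each trace as a vector plunging at its apparent dip toward its trend (east-north-up frame): v₁ = (0.348, 0.292, -0.891), v₂ = (-0.315, 0.545, -0.777).
The plane normal is n = v₁ × v₂ ∝ (0.259, 0.551, 0.281).
tan δ = √(n_x²+n_y²)/n_z = 0.608/0.281, so δ = 65.2°.
Dip direction = atan2(0.259, 0.551) = 25° (azimuth of n's horizontal projection).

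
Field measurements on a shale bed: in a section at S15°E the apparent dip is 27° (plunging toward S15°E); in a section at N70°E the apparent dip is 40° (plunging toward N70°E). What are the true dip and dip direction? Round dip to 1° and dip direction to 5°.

true dip 46°, dip direction 105°

Each apparent-dip line lies in the plane. As unit vectors (x east, y north, z up), v₁ plunges 27°→S15°E and v₂ plunges 40°→N70°E.
The plane normal is n = v₁ × v₂ ∝ (0.672, -0.179, 0.680).
tan δ = √(n_x²+n_y²)/n_z = 0.695/0.680, so δ = 45.6°.
The horizontal component of n points toward azimuth atan2(n_x, n_y) = 105°, the dip direction.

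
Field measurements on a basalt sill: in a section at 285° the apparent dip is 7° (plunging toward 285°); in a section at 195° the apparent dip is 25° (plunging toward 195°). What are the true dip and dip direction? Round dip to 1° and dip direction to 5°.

true dip 26°, dip direction 210°

Each apparent-dip line lies in the plane. As unit vectors (x east, y north, z up), v₁ plunges 7°→285° and v₂ plunges 25°→195°.
Cross product v₁ × v₂ gives the pole to the plane: n ∝ (-0.215, -0.377, 0.900).
tan δ = √(n_x²+n_y²)/n_z = 0.434/0.900, so δ = 25.7°.
The horizontal component of n points toward azimuth atan2(n_x, n_y) = 210°, the dip direction.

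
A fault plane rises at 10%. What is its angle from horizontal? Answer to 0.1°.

5.7°

tan θ = 10/100 = 0.1000
θ = arctan(0.1000) = 5.71°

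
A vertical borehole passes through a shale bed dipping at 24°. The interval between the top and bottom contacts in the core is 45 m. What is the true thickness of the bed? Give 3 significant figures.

41.1 m

True thickness t = h · cos(dip) = 45 × cos 24°
t = 45 × 0.9135 = 41.110 m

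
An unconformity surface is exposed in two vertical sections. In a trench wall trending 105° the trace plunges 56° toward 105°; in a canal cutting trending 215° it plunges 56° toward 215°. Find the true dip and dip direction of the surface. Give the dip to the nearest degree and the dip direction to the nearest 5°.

Represent each trace as a vector plunging at its apparent dip toward its trend (east-north-up frame): v₁ = (0.540, -0.145, -0.829), v₂ = (-0.321, -0.458, -0.829).
The plane normal is n = v₁ × v₂ ∝ (0.260, -0.714, 0.294).
Dip δ = arctan(|n_h|/n_z) = arctan(0.760/0.294) = 68.8°.
Dip direction = azimuth of (n_x, n_y) = atan2(0.260, -0.714) = 160°.

true dip 69°, dip direction 160°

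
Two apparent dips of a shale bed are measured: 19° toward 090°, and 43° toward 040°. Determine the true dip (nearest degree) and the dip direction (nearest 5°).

The two traces are lines in the plane: v₁ = (sin 90°·cos 19°, cos 90°·cos 19°, −sin 19°), v₂ = (sin 40°·cos 43°, cos 40°·cos 43°, −sin 43°).
n = v₁ × v₂ = (0.182, 0.492, 0.530) (taken with n_z > 0).
Dip δ = arctan(|n_h|/n_z) = arctan(0.525/0.530) = 44.7°.
Dip direction = atan2(0.182, 0.492) = 20° (azimuth of n's horizontal projection).

true dip 45°, dip direction 020°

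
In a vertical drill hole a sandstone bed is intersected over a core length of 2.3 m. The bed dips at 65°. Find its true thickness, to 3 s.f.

True thickness t = h · cos(dip) = 2.3 × cos 65°
t = 2.3 × 0.4226 = 0.972 m

0.972 m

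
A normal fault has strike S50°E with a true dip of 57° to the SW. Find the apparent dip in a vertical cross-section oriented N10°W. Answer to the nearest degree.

The section lies 40° from the strike.
tan(apparent dip) = tan 57° · sin 40° = 0.9898
α = arctan(0.9898) = 44.71°

45°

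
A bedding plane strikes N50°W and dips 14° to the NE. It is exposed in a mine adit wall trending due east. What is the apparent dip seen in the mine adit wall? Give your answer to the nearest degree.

9°

Angle between strike (N50°W) and section (due east): β = 40°.
tan α = tan 14° × sin 40° = 0.2493 × 0.6428 = 0.1603
α = arctan(0.1603) = 9.11°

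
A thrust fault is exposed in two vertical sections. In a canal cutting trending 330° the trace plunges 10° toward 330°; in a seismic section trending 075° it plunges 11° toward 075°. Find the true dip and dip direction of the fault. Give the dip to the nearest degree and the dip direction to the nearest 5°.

true dip 17°, dip direction 025°

Represent each trace as a vector plunging at its apparent dip toward its trend (east-north-up frame): v₁ = (-0.492, 0.853, -0.174), v₂ = (0.948, 0.254, -0.191).
Cross product v₁ × v₂ gives the pole to the plane: n ∝ (0.119, 0.259, 0.934).
tan δ = √(n_x²+n_y²)/n_z = 0.285/0.934, so δ = 16.9°.
Dip direction = azimuth of (n_x, n_y) = atan2(0.119, 0.259) = 25°.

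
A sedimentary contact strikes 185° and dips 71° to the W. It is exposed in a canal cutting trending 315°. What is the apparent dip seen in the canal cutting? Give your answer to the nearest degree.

66°

The strike is 185° and the section trends 315°; the acute angle between them is β = 50°.
tan α = tan 71° × sin 50° = 2.9042 × 0.7660 = 2.2248
α = arctan(2.2248) = 65.80°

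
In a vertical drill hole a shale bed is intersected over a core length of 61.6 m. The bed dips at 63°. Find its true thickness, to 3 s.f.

True thickness t = h · cos(dip) = 61.6 × cos 63°
t = 61.6 × 0.4540 = 27.966 m

28.0 m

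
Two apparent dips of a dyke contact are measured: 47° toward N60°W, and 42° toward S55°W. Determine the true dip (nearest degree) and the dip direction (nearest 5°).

true dip 50°, dip direction 275°

Each apparent-dip line lies in the plane. As unit vectors (x east, y north, z up), v₁ plunges 47°→N60°W and v₂ plunges 42°→S55°W.
Cross product v₁ × v₂ gives the pole to the plane: n ∝ (-0.540, 0.050, 0.459).
tan δ = √(n_x²+n_y²)/n_z = 0.542/0.459, so δ = 49.7°.
The horizontal component of n points toward azimuth atan2(n_x, n_y) = 275°, the dip direction.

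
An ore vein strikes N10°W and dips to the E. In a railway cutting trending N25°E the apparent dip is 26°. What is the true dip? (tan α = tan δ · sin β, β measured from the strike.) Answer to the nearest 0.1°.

40.4°

β = acute angle between strike N10°W and section N25°E = 35°.
tan δ = tan α / sin β = tan 26° / sin 35° = 0.4877 / 0.5736 = 0.8503
δ = arctan(0.8503) = 40.38°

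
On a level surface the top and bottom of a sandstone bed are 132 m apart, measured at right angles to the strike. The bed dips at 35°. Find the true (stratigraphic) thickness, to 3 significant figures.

True thickness t = w · sin(dip) = 132 × sin 35°
t = 132 × 0.5736 = 75.712 m

75.7 m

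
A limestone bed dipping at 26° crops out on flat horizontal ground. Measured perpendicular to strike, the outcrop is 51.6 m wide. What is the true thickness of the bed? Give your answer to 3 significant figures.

22.6 m

True thickness t = w · sin(dip) = 51.6 × sin 26°
t = 51.6 × 0.4384 = 22.620 m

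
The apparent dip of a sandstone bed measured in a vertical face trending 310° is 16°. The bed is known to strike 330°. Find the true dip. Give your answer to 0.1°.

The section is 20° from the strike.
tan(true dip) = tan 16° / sin 20° = 0.8384
true dip = arctan 0.8384 = 39.98°

40.0°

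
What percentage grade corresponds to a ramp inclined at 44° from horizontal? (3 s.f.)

grade % = 100 × tan 44° = 100 × 0.9657

96.6%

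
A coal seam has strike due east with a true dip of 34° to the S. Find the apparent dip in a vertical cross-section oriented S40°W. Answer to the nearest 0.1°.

The strike is due east and the section trends S40°W; the acute angle between them is β = 50°.
tan(apparent dip) = tan 34° · sin 50° = 0.5167
α = arctan(0.5167) = 27.33°

27.3°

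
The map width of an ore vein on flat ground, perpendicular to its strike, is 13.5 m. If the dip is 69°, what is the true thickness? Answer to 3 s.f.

12.6 m

True thickness t = w · sin(dip) = 13.5 × sin 69°
t = 13.5 × 0.9336 = 12.603 m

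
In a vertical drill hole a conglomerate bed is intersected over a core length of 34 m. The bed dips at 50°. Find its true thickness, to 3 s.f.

True thickness t = h · cos(dip) = 34 × cos 50°
t = 34 × 0.6428 = 21.855 m

21.9 m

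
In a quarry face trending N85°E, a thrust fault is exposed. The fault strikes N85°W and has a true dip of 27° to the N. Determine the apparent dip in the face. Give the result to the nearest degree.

5°

The strike is N85°W and the section trends N85°E; the acute angle between them is β = 10°.
tan α = tan 27° × sin 10° = 0.5095 × 0.1736 = 0.0885
apparent dip = arctan 0.0885 = 5.06°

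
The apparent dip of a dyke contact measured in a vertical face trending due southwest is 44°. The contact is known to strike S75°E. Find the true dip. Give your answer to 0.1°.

48.1°

The section is 60° from the strike.
tan δ = tan α / sin β = tan 44° / sin 60° = 0.9657 / 0.8660 = 1.1151
δ = arctan(1.1151) = 48.11°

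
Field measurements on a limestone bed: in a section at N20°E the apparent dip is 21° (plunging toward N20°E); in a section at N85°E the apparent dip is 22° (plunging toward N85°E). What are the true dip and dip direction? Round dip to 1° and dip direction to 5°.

Represent each trace as a vector plunging at its apparent dip toward its trend (east-north-up frame): v₁ = (0.319, 0.877, -0.358), v₂ = (0.924, 0.081, -0.375).
n = v₁ × v₂ = (0.300, 0.211, 0.785) (taken with n_z > 0).
Dip δ = arctan(|n_h|/n_z) = arctan(0.367/0.785) = 25.1°.
Dip direction = azimuth of (n_x, n_y) = atan2(0.300, 0.211) = 55°.

true dip 25°, dip direction 055°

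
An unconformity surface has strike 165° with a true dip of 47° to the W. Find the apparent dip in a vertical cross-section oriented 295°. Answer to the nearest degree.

39°

The section lies 50° from the strike.
tan α = tan 47° × sin 50° = 1.0724 × 0.7660 = 0.8215
apparent dip = arctan 0.8215 = 39.40°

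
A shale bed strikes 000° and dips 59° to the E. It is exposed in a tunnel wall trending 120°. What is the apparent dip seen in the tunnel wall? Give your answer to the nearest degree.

The section lies 60° from the strike.
tan(apparent dip) = tan 59° · sin 60° = 1.4413
α = arctan(1.4413) = 55.25°

55°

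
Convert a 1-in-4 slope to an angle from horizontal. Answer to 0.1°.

14.0°

tan θ = 1/4 = 0.2500
θ = arctan(0.2500) = 14.04°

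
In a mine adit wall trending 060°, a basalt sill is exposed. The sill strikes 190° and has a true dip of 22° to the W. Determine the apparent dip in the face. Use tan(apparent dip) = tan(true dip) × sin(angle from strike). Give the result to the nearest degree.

The strike is 190° and the section trends 060°; the acute angle between them is β = 50°.
tan α = tan 22° × sin 50° = 0.4040 × 0.7660 = 0.3095
apparent dip = arctan 0.3095 = 17.20°

17°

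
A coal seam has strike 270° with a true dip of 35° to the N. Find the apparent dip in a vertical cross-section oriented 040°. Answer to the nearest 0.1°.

The strike is 270° and the section trends 040°; the acute angle between them is β = 50°.
tan α = tan 35° × sin 50° = 0.7002 × 0.7660 = 0.5364
α = arctan(0.5364) = 28.21°

28.2°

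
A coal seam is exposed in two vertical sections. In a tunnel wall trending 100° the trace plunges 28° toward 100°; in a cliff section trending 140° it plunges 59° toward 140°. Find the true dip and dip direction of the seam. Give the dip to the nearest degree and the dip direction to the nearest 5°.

true dip 64°, dip direction 175°

The two traces are lines in the plane: v₁ = (sin 100°·cos 28°, cos 100°·cos 28°, −sin 28°), v₂ = (sin 140°·cos 59°, cos 140°·cos 59°, −sin 59°).
Cross product v₁ × v₂ gives the pole to the plane: n ∝ (0.054, -0.590, 0.292).
Dip δ = arctan(|n_h|/n_z) = arctan(0.592/0.292) = 63.7°.
The horizontal component of n points toward azimuth atan2(n_x, n_y) = 175°, the dip direction.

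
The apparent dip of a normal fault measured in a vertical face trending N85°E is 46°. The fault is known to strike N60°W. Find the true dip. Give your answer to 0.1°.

The section is 35° from the strike.
tan δ = tan α / sin β = tan 46° / sin 35° = 1.0355 / 0.5736 = 1.8054
δ = arctan(1.8054) = 61.02°

61.0°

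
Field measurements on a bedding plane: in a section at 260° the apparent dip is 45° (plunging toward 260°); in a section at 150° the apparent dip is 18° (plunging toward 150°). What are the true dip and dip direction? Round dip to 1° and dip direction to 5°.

Each apparent-dip line lies in the plane. As unit vectors (x east, y north, z up), v₁ plunges 45°→260° and v₂ plunges 18°→150°.
The plane normal is n = v₁ × v₂ ∝ (-0.544, -0.551, 0.632).
Dip δ = arctan(|n_h|/n_z) = arctan(0.775/0.632) = 50.8°.
Dip direction = atan2(-0.544, -0.551) = 225° (azimuth of n's horizontal projection).

true dip 51°, dip direction 225°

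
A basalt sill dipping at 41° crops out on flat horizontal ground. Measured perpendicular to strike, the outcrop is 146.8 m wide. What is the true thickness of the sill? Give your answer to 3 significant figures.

96.3 m

True thickness t = w · sin(dip) = 146.8 × sin 41°
t = 146.8 × 0.6561 = 96.309 m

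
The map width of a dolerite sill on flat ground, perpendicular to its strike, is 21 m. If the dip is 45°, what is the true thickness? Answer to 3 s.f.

True thickness t = w · sin(dip) = 21 × sin 45°
t = 21 × 0.7071 = 14.849 m

14.8 m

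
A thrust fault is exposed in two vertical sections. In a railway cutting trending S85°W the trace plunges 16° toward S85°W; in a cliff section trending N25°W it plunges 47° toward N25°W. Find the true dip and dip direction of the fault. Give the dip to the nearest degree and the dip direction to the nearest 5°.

true dip 47°, dip direction 340°

The two traces are lines in the plane: v₁ = (sin 265°·cos 16°, cos 265°·cos 16°, −sin 16°), v₂ = (sin 335°·cos 47°, cos 335°·cos 47°, −sin 47°).
n = v₁ × v₂ = (-0.232, 0.621, 0.616) (taken with n_z > 0).
Dip δ = arctan(|n_h|/n_z) = arctan(0.663/0.616) = 47.1°.
Dip direction = atan2(-0.232, 0.621) = 340° (azimuth of n's horizontal projection).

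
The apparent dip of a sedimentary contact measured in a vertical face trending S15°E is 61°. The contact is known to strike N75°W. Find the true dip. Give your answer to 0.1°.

The section is 60° from the strike.
tan δ = tan α / sin β = tan 61° / sin 60° = 1.8040 / 0.8660 = 2.0831
true dip = arctan 2.0831 = 64.36°

64.4°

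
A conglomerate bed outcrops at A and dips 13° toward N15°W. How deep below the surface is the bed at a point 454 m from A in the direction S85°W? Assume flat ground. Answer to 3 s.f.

18.2 m

The hole lies 80° from the dip direction, so the down-dip offset is 454 × cos 80° = 78.84 m.
Depth = down-dip offset × tan(dip) = 78.84 × tan 13° = 78.84 × 0.2309
Depth = 18.20 m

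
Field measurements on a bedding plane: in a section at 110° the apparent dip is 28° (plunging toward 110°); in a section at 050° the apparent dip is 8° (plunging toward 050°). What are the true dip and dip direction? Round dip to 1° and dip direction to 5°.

true dip 29°, dip direction 125°

Represent each trace as a vector plunging at its apparent dip toward its trend (east-north-up frame): v₁ = (0.830, -0.302, -0.469), v₂ = (0.759, 0.637, -0.139).
The plane normal is n = v₁ × v₂ ∝ (0.341, -0.241, 0.757).
tan δ = √(n_x²+n_y²)/n_z = 0.417/0.757, so δ = 28.9°.
The horizontal component of n points toward azimuth atan2(n_x, n_y) = 125°, the dip direction.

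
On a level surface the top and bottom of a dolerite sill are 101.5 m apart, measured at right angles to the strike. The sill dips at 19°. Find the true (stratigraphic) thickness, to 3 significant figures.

True thickness t = w · sin(dip) = 101.5 × sin 19°
t = 101.5 × 0.3256 = 33.045 m

33.0 m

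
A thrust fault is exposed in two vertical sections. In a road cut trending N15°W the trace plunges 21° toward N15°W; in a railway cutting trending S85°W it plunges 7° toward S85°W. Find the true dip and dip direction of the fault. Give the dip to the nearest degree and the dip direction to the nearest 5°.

Each apparent-dip line lies in the plane. As unit vectors (x east, y north, z up), v₁ plunges 21°→N15°W and v₂ plunges 7°→S85°W.
n = v₁ × v₂ = (-0.141, 0.325, 0.913) (taken with n_z > 0).
tan δ = √(n_x²+n_y²)/n_z = 0.354/0.913, so δ = 21.2°.
Dip direction = azimuth of (n_x, n_y) = atan2(-0.141, 0.325) = 337°.

true dip 21°, dip direction 335°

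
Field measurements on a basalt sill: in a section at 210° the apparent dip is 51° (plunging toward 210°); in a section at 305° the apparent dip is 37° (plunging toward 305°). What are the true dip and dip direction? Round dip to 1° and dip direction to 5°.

true dip 56°, dip direction 245°

Represent each trace as a vector plunging at its apparent dip toward its trend (east-north-up frame): v₁ = (-0.315, -0.545, -0.777), v₂ = (-0.654, 0.458, -0.602).
Cross product v₁ × v₂ gives the pole to the plane: n ∝ (-0.684, -0.319, 0.501).
tan δ = √(n_x²+n_y²)/n_z = 0.755/0.501, so δ = 56.4°.
The horizontal component of n points toward azimuth atan2(n_x, n_y) = 245°, the dip direction.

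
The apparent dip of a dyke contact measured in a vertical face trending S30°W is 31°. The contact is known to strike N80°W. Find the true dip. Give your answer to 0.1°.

32.6°

The section is 70° from the strike.
tan(true dip) = tan 31° / sin 70° = 0.6394
δ = arctan(0.6394) = 32.60°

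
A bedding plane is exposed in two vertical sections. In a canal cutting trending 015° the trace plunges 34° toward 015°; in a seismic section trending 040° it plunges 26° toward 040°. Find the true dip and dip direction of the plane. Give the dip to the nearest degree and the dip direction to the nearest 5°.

Each apparent-dip line lies in the plane. As unit vectors (x east, y north, z up), v₁ plunges 34°→015° and v₂ plunges 26°→040°.
n = v₁ × v₂ = (-0.034, 0.229, 0.315) (taken with n_z > 0).
Dip δ = arctan(|n_h|/n_z) = arctan(0.232/0.315) = 36.3°.
Dip direction = atan2(-0.034, 0.229) = 352° (azimuth of n's horizontal projection).

true dip 36°, dip direction 350°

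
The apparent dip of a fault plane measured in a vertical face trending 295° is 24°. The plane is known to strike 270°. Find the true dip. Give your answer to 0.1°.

β = acute angle between strike 270° and section 295° = 25°.
tan(true dip) = tan 24° / sin 25° = 1.0535
true dip = arctan 1.0535 = 46.49°

46.5°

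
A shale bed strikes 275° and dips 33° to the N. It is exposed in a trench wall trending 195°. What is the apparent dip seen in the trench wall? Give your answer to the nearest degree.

Angle between strike (275°) and section (195°): β = 80°.
tan α = tan 33° × sin 80° = 0.6494 × 0.9848 = 0.6395
α = arctan(0.6395) = 32.60°

33°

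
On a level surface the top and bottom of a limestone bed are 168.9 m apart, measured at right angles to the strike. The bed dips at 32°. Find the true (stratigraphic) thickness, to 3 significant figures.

89.5 m

True thickness t = w · sin(dip) = 168.9 × sin 32°
t = 168.9 × 0.5299 = 89.503 m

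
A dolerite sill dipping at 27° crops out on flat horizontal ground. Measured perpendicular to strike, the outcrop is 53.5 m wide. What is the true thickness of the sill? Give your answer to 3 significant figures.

24.3 m

True thickness t = w · sin(dip) = 53.5 × sin 27°
t = 53.5 × 0.4540 = 24.288 m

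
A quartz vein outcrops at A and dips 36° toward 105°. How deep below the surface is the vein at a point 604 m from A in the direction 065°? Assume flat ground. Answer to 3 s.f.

The hole lies 40° from the dip direction, so the down-dip offset is 604 × cos 40° = 462.69 m.
Depth = down-dip offset × tan(dip) = 462.69 × tan 36° = 462.69 × 0.7265
Depth = 336.16 m

336 m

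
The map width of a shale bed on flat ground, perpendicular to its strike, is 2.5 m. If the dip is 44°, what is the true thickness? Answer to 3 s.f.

True thickness t = w · sin(dip) = 2.5 × sin 44°
t = 2.5 × 0.6947 = 1.737 m

1.74 m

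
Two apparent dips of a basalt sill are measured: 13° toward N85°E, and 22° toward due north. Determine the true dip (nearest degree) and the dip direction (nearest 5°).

true dip 24°, dip direction 025°

Each apparent-dip line lies in the plane. As unit vectors (x east, y north, z up), v₁ plunges 13°→N85°E and v₂ plunges 22°→due north.
n = v₁ × v₂ = (0.177, 0.364, 0.900) (taken with n_z > 0).
True dip = arccos(n_z / |n|) = arccos(0.9122) = 24.2°.
Dip direction = atan2(0.177, 0.364) = 26° (azimuth of n's horizontal projection).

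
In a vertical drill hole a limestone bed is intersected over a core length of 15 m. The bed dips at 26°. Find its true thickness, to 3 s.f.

True thickness t = h · cos(dip) = 15 × cos 26°
t = 15 × 0.8988 = 13.482 m

13.5 m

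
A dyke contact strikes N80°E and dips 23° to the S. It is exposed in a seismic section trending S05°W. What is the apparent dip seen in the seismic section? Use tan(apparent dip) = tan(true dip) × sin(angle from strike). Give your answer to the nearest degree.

The section lies 75° from the strike.
tan(apparent dip) = tan 23° · sin 75° = 0.4100
α = arctan(0.4100) = 22.29°

22°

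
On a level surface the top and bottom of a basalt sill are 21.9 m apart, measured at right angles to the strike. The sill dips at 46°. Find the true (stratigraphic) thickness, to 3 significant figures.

True thickness t = w · sin(dip) = 21.9 × sin 46°
t = 21.9 × 0.7193 = 15.754 m

15.8 m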